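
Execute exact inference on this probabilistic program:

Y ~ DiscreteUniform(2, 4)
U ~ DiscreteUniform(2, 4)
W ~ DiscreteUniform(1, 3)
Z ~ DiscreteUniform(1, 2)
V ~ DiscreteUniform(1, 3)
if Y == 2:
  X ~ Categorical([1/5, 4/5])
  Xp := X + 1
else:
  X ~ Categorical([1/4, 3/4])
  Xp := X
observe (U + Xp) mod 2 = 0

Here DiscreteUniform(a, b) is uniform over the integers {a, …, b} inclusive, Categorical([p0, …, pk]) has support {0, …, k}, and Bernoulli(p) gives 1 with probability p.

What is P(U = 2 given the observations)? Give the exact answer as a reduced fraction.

P(U = 2 | obs) = 13/43

Enumerate traces; 162 have nonzero weight after conditioning:
  (Y=2, U=2, W=1, Z=1, V=1, X=1) weight 2/405
  (Y=2, U=2, W=1, Z=1, V=2, X=1) weight 2/405
  (Y=2, U=2, W=1, Z=1, V=3, X=1) weight 2/405
  (Y=2, U=2, W=1, Z=2, V=1, X=1) weight 2/405
  (Y=2, U=2, W=1, Z=2, V=2, X=1) weight 2/405
  (Y=2, U=2, W=1, Z=2, V=3, X=1) weight 2/405
  (Y=2, U=2, W=2, Z=1, V=1, X=1) weight 2/405
  (Y=2, U=2, W=2, Z=1, V=2, X=1) weight 2/405
  (Y=2, U=3, W=1, Z=1, V=1, X=0) weight 1/810
  (Y=2, U=4, W=1, Z=1, V=1, X=1) weight 2/405
  … 152 more
Group by U:
  weight(U=2) = 13/90
  weight(U=3) = 17/90
  weight(U=4) = 13/90
Total weight = 13/90 + 17/90 + 13/90 = 43/90
P(U=2 | obs) = 13/90 / 43/90 = 13/43
P(U=3 | obs) = 17/90 / 43/90 = 17/43
P(U=4 | obs) = 13/90 / 43/90 = 13/43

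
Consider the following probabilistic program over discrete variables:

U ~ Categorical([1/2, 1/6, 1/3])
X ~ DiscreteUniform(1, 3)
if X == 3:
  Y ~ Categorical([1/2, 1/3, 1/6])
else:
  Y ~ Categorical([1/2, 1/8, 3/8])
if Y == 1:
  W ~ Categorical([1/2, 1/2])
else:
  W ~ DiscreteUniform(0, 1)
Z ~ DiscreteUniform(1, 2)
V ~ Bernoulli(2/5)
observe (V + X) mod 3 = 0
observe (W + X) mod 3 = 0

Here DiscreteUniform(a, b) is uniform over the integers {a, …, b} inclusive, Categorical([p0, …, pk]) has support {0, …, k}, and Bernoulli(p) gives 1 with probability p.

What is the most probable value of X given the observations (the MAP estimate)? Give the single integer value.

argmax_v P(X = v | obs) = 3

Enumerate traces; 36 have nonzero weight after conditioning:
  (U=0, X=2, Y=0, W=1, Z=1, V=1) weight 1/120
  (U=0, X=2, Y=0, W=1, Z=2, V=1) weight 1/120
  (U=0, X=2, Y=1, W=1, Z=1, V=1) weight 1/480
  (U=0, X=2, Y=1, W=1, Z=2, V=1) weight 1/480
  (U=0, X=2, Y=2, W=1, Z=1, V=1) weight 1/160
  (U=0, X=2, Y=2, W=1, Z=2, V=1) weight 1/160
  (U=0, X=3, Y=0, W=0, Z=1, V=0) weight 1/80
  (U=0, X=3, Y=0, W=0, Z=2, V=0) weight 1/80
  … 28 more
Group by X:
  weight(X=2) = 1/15
  weight(X=3) = 1/10
Total weight = 1/15 + 1/10 = 1/6
P(X=2 | obs) = 1/15 / 1/6 = 2/5
P(X=3 | obs) = 1/10 / 1/6 = 3/5
argmax = 3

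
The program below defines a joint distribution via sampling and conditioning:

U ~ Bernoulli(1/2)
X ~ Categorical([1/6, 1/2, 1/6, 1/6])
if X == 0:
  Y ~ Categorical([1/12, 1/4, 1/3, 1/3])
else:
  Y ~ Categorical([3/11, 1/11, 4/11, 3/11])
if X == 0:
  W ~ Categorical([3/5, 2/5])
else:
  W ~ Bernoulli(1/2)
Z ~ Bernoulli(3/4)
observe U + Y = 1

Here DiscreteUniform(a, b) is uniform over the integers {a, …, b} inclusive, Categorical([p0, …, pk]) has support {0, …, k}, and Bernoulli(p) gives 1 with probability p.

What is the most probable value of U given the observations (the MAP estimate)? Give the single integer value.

Enumerate traces; 32 have nonzero weight after conditioning:
  (U=0, X=0, Y=1, W=0, Z=0) weight 1/320
  (U=0, X=0, Y=1, W=0, Z=1) weight 3/320
  (U=0, X=0, Y=1, W=1, Z=0) weight 1/480
  (U=0, X=0, Y=1, W=1, Z=1) weight 1/160
  (U=0, X=1, Y=1, W=0, Z=0) weight 1/352
  (U=0, X=1, Y=1, W=0, Z=1) weight 3/352
  (U=0, X=1, Y=1, W=1, Z=0) weight 1/352
  (U=0, X=1, Y=1, W=1, Z=1) weight 3/352
  (U=1, X=0, Y=0, W=0, Z=0) weight 1/960
  … 23 more
Group by U:
  weight(U=0) = 31/528
  weight(U=1) = 191/1584
Total weight = 31/528 + 191/1584 = 71/396
P(U=0 | obs) = 31/528 / 71/396 = 93/284
P(U=1 | obs) = 191/1584 / 71/396 = 191/284
argmax = 1

argmax_v P(U = v | obs) = 1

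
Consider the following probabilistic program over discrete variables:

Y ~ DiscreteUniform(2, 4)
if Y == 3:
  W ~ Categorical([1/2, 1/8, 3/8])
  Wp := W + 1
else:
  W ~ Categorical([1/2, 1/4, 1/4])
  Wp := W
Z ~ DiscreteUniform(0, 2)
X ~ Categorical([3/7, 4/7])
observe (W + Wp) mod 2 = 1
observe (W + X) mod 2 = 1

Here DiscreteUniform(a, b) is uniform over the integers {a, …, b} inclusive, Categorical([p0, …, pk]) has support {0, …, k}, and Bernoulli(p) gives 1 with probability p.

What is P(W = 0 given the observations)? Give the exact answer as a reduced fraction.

Enumerate traces; 9 have nonzero weight after conditioning:
  (Y=3, W=0, Z=0, X=1) weight 2/63
  (Y=3, W=0, Z=1, X=1) weight 2/63
  (Y=3, W=0, Z=2, X=1) weight 2/63
  (Y=3, W=1, Z=0, X=0) weight 1/168
  (Y=3, W=1, Z=1, X=0) weight 1/168
  (Y=3, W=1, Z=2, X=0) weight 1/168
  (Y=3, W=2, Z=0, X=1) weight 1/42
  (Y=3, W=2, Z=1, X=1) weight 1/42
  … 1 more
Group by W:
  weight(W=0) = 2/21
  weight(W=1) = 1/56
  weight(W=2) = 1/14
Total weight = 2/21 + 1/56 + 1/14 = 31/168
P(W=0 | obs) = 2/21 / 31/168 = 16/31
P(W=1 | obs) = 1/56 / 31/168 = 3/31
P(W=2 | obs) = 1/14 / 31/168 = 12/31

P(W = 0 | obs) = 16/31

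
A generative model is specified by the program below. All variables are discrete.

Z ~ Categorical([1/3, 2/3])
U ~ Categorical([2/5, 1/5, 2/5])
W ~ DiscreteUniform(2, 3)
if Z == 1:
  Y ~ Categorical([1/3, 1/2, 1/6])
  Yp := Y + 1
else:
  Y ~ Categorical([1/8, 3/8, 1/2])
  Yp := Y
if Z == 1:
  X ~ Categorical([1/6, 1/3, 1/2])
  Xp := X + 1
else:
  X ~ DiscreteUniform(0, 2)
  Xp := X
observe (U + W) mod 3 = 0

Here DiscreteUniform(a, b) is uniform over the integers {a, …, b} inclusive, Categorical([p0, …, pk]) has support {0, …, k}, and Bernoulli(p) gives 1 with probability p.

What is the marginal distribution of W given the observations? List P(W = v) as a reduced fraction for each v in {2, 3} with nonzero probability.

P(W=2) = 1/3, P(W=3) = 2/3

Enumerate traces; 36 have nonzero weight after conditioning:
  (Z=0, U=0, W=3, Y=0, X=0) weight 1/360
  (Z=0, U=0, W=3, Y=0, X=1) weight 1/360
  (Z=0, U=0, W=3, Y=0, X=2) weight 1/360
  (Z=0, U=0, W=3, Y=1, X=0) weight 1/120
  (Z=0, U=0, W=3, Y=1, X=1) weight 1/120
  (Z=0, U=0, W=3, Y=1, X=2) weight 1/120
  (Z=0, U=0, W=3, Y=2, X=0) weight 1/90
  (Z=0, U=0, W=3, Y=2, X=1) weight 1/90
  (Z=0, U=1, W=2, Y=0, X=0) weight 1/720
  … 27 more
Group by W:
  weight(W=2) = 1/10
  weight(W=3) = 1/5
Total weight = 1/10 + 1/5 = 3/10
P(W=2 | obs) = 1/10 / 3/10 = 1/3
P(W=3 | obs) = 1/5 / 3/10 = 2/3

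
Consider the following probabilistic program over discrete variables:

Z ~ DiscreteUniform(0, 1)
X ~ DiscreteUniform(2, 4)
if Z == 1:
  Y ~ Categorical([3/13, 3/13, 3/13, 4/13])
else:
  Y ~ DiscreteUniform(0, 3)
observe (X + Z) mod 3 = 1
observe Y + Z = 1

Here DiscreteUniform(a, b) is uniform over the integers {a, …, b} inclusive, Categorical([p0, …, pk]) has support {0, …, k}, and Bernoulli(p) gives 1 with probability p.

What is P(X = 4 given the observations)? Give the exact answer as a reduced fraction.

Enumerate traces; 2 have nonzero weight after conditioning:
  (Z=0, X=4, Y=1) weight 1/24
  (Z=1, X=3, Y=0) weight 1/26
Group by X:
  weight(X=3) = 1/26
  weight(X=4) = 1/24
Total weight = 1/26 + 1/24 = 25/312
P(X=3 | obs) = 1/26 / 25/312 = 12/25
P(X=4 | obs) = 1/24 / 25/312 = 13/25

P(X = 4 | obs) = 13/25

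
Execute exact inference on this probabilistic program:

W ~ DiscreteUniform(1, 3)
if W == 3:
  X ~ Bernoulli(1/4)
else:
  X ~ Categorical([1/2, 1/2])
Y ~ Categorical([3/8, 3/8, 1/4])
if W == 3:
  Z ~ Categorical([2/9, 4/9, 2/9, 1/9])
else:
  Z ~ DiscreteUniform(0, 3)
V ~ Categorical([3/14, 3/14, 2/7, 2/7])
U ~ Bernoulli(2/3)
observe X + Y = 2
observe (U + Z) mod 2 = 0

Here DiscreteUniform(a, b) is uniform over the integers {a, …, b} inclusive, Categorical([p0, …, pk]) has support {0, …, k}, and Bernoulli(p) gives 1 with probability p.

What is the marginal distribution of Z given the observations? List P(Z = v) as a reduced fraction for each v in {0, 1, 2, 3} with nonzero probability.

Enumerate traces; 96 have nonzero weight after conditioning:
  (W=1, X=0, Y=2, Z=0, V=0, U=0) weight 1/1344
  (W=1, X=0, Y=2, Z=0, V=1, U=0) weight 1/1344
  (W=1, X=0, Y=2, Z=0, V=2, U=0) weight 1/1008
  (W=1, X=0, Y=2, Z=0, V=3, U=0) weight 1/1008
  (W=1, X=0, Y=2, Z=1, V=0, U=1) weight 1/672
  (W=1, X=0, Y=2, Z=1, V=1, U=1) weight 1/672
  (W=1, X=0, Y=2, Z=1, V=2, U=1) weight 1/504
  (W=1, X=0, Y=2, Z=1, V=3, U=1) weight 1/504
  (W=1, X=0, Y=2, Z=2, V=0, U=0) weight 1/1344
  (W=1, X=0, Y=2, Z=3, V=0, U=1) weight 1/672
  … 86 more
Group by Z:
  weight(Z=0) = 7/288
  weight(Z=1) = 1/16
  weight(Z=2) = 7/288
  weight(Z=3) = 1/24
Total weight = 7/288 + 1/16 + 7/288 + 1/24 = 11/72
P(Z=0 | obs) = 7/288 / 11/72 = 7/44
P(Z=1 | obs) = 1/16 / 11/72 = 9/22
P(Z=2 | obs) = 7/288 / 11/72 = 7/44
P(Z=3 | obs) = 1/24 / 11/72 = 3/11

P(Z=0) = 7/44, P(Z=1) = 9/22, P(Z=2) = 7/44, P(Z=3) = 3/11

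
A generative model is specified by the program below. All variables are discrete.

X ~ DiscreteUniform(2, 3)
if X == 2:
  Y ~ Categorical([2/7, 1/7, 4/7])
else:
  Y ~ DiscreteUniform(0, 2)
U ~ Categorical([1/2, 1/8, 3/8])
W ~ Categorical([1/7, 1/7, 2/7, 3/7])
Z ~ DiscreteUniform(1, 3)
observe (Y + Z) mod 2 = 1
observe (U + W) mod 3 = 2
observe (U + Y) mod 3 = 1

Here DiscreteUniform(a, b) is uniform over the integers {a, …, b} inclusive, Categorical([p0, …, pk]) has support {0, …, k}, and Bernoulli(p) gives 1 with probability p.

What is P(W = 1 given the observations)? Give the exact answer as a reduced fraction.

P(W = 1 | obs) = 13/281

Enumerate traces; 14 have nonzero weight after conditioning:
  (X=2, Y=0, U=1, W=1, Z=1) weight 1/1176
  (X=2, Y=0, U=1, W=1, Z=3) weight 1/1176
  (X=2, Y=1, U=0, W=2, Z=2) weight 1/294
  (X=2, Y=2, U=2, W=0, Z=1) weight 1/196
  (X=2, Y=2, U=2, W=0, Z=3) weight 1/196
  (X=2, Y=2, U=2, W=3, Z=1) weight 3/196
  (X=2, Y=2, U=2, W=3, Z=3) weight 3/196
  (X=3, Y=0, U=1, W=1, Z=1) weight 1/1008
  … 6 more
Group by W:
  weight(W=0) = 19/1176
  weight(W=1) = 13/3528
  weight(W=2) = 5/441
  weight(W=3) = 19/392
Total weight = 19/1176 + 13/3528 + 5/441 + 19/392 = 281/3528
P(W=0 | obs) = 19/1176 / 281/3528 = 57/281
P(W=1 | obs) = 13/3528 / 281/3528 = 13/281
P(W=2 | obs) = 5/441 / 281/3528 = 40/281
P(W=3 | obs) = 19/392 / 281/3528 = 171/281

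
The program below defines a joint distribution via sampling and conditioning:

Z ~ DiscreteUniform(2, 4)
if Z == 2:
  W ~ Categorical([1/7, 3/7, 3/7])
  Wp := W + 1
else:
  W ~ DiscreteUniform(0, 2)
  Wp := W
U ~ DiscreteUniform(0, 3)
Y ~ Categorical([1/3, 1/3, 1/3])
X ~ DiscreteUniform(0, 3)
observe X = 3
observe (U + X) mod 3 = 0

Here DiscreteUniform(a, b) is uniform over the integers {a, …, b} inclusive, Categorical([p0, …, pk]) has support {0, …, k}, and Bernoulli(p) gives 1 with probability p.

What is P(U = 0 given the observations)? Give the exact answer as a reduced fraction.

P(U = 0 | obs) = 1/2

Enumerate traces; 54 have nonzero weight after conditioning:
  (Z=2, W=0, U=0, Y=0, X=3) weight 1/1008
  (Z=2, W=0, U=0, Y=1, X=3) weight 1/1008
  (Z=2, W=0, U=0, Y=2, X=3) weight 1/1008
  (Z=2, W=0, U=3, Y=0, X=3) weight 1/1008
  (Z=2, W=0, U=3, Y=1, X=3) weight 1/1008
  (Z=2, W=0, U=3, Y=2, X=3) weight 1/1008
  (Z=2, W=1, U=0, Y=0, X=3) weight 1/336
  (Z=2, W=1, U=0, Y=1, X=3) weight 1/336
  … 46 more
Group by U:
  weight(U=0) = 1/16
  weight(U=3) = 1/16
Total weight = 1/16 + 1/16 = 1/8
P(U=0 | obs) = 1/16 / 1/8 = 1/2
P(U=3 | obs) = 1/16 / 1/8 = 1/2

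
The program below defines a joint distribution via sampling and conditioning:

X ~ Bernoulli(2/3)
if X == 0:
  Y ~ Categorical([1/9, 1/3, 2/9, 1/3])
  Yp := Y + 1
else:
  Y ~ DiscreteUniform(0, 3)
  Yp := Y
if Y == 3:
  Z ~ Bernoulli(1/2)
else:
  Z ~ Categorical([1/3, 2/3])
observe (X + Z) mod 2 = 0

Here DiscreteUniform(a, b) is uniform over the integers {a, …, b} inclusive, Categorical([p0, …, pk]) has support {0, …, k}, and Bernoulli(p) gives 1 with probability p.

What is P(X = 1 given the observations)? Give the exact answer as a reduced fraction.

Enumerate traces; 8 have nonzero weight after conditioning:
  (X=0, Y=0, Z=0) weight 1/81
  (X=0, Y=1, Z=0) weight 1/27
  (X=0, Y=2, Z=0) weight 2/81
  (X=0, Y=3, Z=0) weight 1/18
  (X=1, Y=0, Z=1) weight 1/9
  (X=1, Y=1, Z=1) weight 1/9
  (X=1, Y=2, Z=1) weight 1/9
  (X=1, Y=3, Z=1) weight 1/12
Group by X:
  weight(X=0) = 7/54
  weight(X=1) = 5/12
Total weight = 7/54 + 5/12 = 59/108
P(X=0 | obs) = 7/54 / 59/108 = 14/59
P(X=1 | obs) = 5/12 / 59/108 = 45/59

P(X = 1 | obs) = 45/59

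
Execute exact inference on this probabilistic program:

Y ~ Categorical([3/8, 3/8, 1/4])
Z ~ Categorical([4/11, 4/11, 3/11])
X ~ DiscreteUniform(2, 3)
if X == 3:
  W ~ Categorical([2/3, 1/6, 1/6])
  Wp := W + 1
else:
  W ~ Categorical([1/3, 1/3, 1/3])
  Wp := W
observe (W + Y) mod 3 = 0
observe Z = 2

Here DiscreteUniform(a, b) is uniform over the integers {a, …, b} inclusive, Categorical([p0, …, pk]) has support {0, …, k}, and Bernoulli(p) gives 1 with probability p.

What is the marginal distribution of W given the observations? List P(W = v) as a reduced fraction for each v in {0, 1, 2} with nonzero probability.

P(W=0) = 6/11, P(W=1) = 2/11, P(W=2) = 3/11

Enumerate traces; 6 have nonzero weight after conditioning:
  (Y=0, Z=2, X=2, W=0) weight 3/176
  (Y=0, Z=2, X=3, W=0) weight 3/88
  (Y=1, Z=2, X=2, W=2) weight 3/176
  (Y=1, Z=2, X=3, W=2) weight 3/352
  (Y=2, Z=2, X=2, W=1) weight 1/88
  (Y=2, Z=2, X=3, W=1) weight 1/176
Group by W:
  weight(W=0) = 9/176
  weight(W=1) = 3/176
  weight(W=2) = 9/352
Total weight = 9/176 + 3/176 + 9/352 = 3/32
P(W=0 | obs) = 9/176 / 3/32 = 6/11
P(W=1 | obs) = 3/176 / 3/32 = 2/11
P(W=2 | obs) = 9/352 / 3/32 = 3/11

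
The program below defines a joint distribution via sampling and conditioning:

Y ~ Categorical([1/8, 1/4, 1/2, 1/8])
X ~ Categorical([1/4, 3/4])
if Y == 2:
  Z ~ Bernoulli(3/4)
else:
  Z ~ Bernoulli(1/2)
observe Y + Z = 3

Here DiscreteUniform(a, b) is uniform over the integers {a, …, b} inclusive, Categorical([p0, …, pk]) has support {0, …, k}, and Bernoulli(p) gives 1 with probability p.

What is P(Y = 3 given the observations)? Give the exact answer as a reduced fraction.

P(Y = 3 | obs) = 1/7

Enumerate traces; 4 have nonzero weight after conditioning:
  (Y=2, X=0, Z=1) weight 3/32
  (Y=2, X=1, Z=1) weight 9/32
  (Y=3, X=0, Z=0) weight 1/64
  (Y=3, X=1, Z=0) weight 3/64
Group by Y:
  weight(Y=2) = 3/8
  weight(Y=3) = 1/16
Total weight = 3/8 + 1/16 = 7/16
P(Y=2 | obs) = 3/8 / 7/16 = 6/7
P(Y=3 | obs) = 1/16 / 7/16 = 1/7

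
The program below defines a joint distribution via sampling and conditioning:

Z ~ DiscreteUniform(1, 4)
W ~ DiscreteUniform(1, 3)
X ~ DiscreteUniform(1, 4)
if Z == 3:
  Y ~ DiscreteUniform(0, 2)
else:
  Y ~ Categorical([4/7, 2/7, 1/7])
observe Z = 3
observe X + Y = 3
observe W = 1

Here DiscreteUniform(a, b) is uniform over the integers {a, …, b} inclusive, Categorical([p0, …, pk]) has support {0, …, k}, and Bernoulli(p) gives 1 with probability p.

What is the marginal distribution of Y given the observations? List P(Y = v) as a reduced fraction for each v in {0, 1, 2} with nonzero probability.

P(Y=0) = 1/3, P(Y=1) = 1/3, P(Y=2) = 1/3

Enumerate traces; 3 have nonzero weight after conditioning:
  (Z=3, W=1, X=1, Y=2) weight 1/144
  (Z=3, W=1, X=2, Y=1) weight 1/144
  (Z=3, W=1, X=3, Y=0) weight 1/144
Group by Y:
  weight(Y=0) = 1/144
  weight(Y=1) = 1/144
  weight(Y=2) = 1/144
Total weight = 1/144 + 1/144 + 1/144 = 1/48
P(Y=0 | obs) = 1/144 / 1/48 = 1/3
P(Y=1 | obs) = 1/144 / 1/48 = 1/3
P(Y=2 | obs) = 1/144 / 1/48 = 1/3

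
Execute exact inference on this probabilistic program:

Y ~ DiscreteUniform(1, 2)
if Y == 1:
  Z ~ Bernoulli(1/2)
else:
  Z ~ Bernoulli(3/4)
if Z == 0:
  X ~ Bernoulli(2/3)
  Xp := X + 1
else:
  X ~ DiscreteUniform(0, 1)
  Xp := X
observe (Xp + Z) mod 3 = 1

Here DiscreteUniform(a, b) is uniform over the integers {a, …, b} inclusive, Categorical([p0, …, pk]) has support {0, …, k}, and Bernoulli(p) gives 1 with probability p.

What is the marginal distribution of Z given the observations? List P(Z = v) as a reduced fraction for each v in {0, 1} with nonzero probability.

Enumerate traces; 4 have nonzero weight after conditioning:
  (Y=1, Z=0, X=0) weight 1/12
  (Y=1, Z=1, X=0) weight 1/8
  (Y=2, Z=0, X=0) weight 1/24
  (Y=2, Z=1, X=0) weight 3/16
Group by Z:
  weight(Z=0) = 1/8
  weight(Z=1) = 5/16
Total weight = 1/8 + 5/16 = 7/16
P(Z=0 | obs) = 1/8 / 7/16 = 2/7
P(Z=1 | obs) = 5/16 / 7/16 = 5/7

P(Z=0) = 2/7, P(Z=1) = 5/7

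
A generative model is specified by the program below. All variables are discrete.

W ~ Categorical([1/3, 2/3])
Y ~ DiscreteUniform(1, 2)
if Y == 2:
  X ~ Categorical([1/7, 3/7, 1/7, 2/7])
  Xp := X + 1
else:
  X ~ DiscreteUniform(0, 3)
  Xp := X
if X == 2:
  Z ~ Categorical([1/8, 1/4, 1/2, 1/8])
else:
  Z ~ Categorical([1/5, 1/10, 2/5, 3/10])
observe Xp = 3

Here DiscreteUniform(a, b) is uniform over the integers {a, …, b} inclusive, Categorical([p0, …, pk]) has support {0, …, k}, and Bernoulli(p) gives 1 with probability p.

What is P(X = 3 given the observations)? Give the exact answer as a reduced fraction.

Enumerate traces; 16 have nonzero weight after conditioning:
  (W=0, Y=1, X=3, Z=0) weight 1/120
  (W=0, Y=1, X=3, Z=1) weight 1/240
  (W=0, Y=1, X=3, Z=2) weight 1/60
  (W=0, Y=1, X=3, Z=3) weight 1/80
  (W=0, Y=2, X=2, Z=0) weight 1/336
  (W=0, Y=2, X=2, Z=1) weight 1/168
  (W=0, Y=2, X=2, Z=2) weight 1/84
  (W=0, Y=2, X=2, Z=3) weight 1/336
  … 8 more
Group by X:
  weight(X=2) = 1/14
  weight(X=3) = 1/8
Total weight = 1/14 + 1/8 = 11/56
P(X=2 | obs) = 1/14 / 11/56 = 4/11
P(X=3 | obs) = 1/8 / 11/56 = 7/11

P(X = 3 | obs) = 7/11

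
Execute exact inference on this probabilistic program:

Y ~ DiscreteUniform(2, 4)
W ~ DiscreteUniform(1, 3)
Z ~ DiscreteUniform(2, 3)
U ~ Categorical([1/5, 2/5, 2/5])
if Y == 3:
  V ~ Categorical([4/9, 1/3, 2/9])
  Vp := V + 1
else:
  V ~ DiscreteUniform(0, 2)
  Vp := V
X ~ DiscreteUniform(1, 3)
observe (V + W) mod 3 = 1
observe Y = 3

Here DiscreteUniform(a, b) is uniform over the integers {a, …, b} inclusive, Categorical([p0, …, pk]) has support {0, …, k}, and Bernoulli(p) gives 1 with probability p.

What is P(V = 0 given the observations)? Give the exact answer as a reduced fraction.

P(V = 0 | obs) = 4/9

Enumerate traces; 54 have nonzero weight after conditioning:
  (Y=3, W=1, Z=2, U=0, V=0, X=1) weight 2/1215
  (Y=3, W=1, Z=2, U=0, V=0, X=2) weight 2/1215
  (Y=3, W=1, Z=2, U=0, V=0, X=3) weight 2/1215
  (Y=3, W=1, Z=2, U=1, V=0, X=1) weight 4/1215
  (Y=3, W=1, Z=2, U=1, V=0, X=2) weight 4/1215
  (Y=3, W=1, Z=2, U=1, V=0, X=3) weight 4/1215
  (Y=3, W=1, Z=2, U=2, V=0, X=1) weight 4/1215
  (Y=3, W=1, Z=2, U=2, V=0, X=2) weight 4/1215
  (Y=3, W=2, Z=2, U=0, V=2, X=1) weight 1/1215
  (Y=3, W=3, Z=2, U=0, V=1, X=1) weight 1/810
  … 44 more
Group by V:
  weight(V=0) = 4/81
  weight(V=1) = 1/27
  weight(V=2) = 2/81
Total weight = 4/81 + 1/27 + 2/81 = 1/9
P(V=0 | obs) = 4/81 / 1/9 = 4/9
P(V=1 | obs) = 1/27 / 1/9 = 1/3
P(V=2 | obs) = 2/81 / 1/9 = 2/9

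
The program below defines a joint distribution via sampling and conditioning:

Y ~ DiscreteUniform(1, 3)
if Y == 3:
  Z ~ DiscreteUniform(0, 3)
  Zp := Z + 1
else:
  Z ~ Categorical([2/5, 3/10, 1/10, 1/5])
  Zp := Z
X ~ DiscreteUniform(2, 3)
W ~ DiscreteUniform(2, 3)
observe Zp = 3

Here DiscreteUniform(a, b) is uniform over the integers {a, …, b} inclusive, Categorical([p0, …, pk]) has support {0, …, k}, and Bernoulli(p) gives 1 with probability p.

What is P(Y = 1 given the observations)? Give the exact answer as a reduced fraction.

Enumerate traces; 12 have nonzero weight after conditioning:
  (Y=1, Z=3, X=2, W=2) weight 1/60
  (Y=1, Z=3, X=2, W=3) weight 1/60
  (Y=1, Z=3, X=3, W=2) weight 1/60
  (Y=1, Z=3, X=3, W=3) weight 1/60
  (Y=2, Z=3, X=2, W=2) weight 1/60
  (Y=2, Z=3, X=2, W=3) weight 1/60
  (Y=2, Z=3, X=3, W=2) weight 1/60
  (Y=2, Z=3, X=3, W=3) weight 1/60
  (Y=3, Z=2, X=2, W=2) weight 1/48
  … 3 more
Group by Y:
  weight(Y=1) = 1/15
  weight(Y=2) = 1/15
  weight(Y=3) = 1/12
Total weight = 1/15 + 1/15 + 1/12 = 13/60
P(Y=1 | obs) = 1/15 / 13/60 = 4/13
P(Y=2 | obs) = 1/15 / 13/60 = 4/13
P(Y=3 | obs) = 1/12 / 13/60 = 5/13

P(Y = 1 | obs) = 4/13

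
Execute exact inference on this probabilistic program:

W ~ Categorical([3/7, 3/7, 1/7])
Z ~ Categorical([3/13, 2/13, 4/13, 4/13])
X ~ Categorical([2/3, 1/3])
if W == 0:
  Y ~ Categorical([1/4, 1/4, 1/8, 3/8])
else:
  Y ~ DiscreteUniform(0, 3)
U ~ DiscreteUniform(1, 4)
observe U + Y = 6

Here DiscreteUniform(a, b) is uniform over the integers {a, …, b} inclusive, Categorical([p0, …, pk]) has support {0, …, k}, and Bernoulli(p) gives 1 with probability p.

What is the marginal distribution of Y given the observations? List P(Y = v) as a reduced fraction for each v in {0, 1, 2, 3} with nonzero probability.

P(Y=2) = 11/28, P(Y=3) = 17/28

Enumerate traces; 48 have nonzero weight after conditioning:
  (W=0, Z=0, X=0, Y=2, U=4) weight 3/1456
  (W=0, Z=0, X=0, Y=3, U=3) weight 9/1456
  (W=0, Z=0, X=1, Y=2, U=4) weight 3/2912
  (W=0, Z=0, X=1, Y=3, U=3) weight 9/2912
  (W=0, Z=1, X=0, Y=2, U=4) weight 1/728
  (W=0, Z=1, X=0, Y=3, U=3) weight 3/728
  (W=0, Z=1, X=1, Y=2, U=4) weight 1/1456
  (W=0, Z=1, X=1, Y=3, U=3) weight 3/1456
  … 40 more
Group by Y:
  weight(Y=2) = 11/224
  weight(Y=3) = 17/224
Total weight = 11/224 + 17/224 = 1/8
P(Y=2 | obs) = 11/224 / 1/8 = 11/28
P(Y=3 | obs) = 17/224 / 1/8 = 17/28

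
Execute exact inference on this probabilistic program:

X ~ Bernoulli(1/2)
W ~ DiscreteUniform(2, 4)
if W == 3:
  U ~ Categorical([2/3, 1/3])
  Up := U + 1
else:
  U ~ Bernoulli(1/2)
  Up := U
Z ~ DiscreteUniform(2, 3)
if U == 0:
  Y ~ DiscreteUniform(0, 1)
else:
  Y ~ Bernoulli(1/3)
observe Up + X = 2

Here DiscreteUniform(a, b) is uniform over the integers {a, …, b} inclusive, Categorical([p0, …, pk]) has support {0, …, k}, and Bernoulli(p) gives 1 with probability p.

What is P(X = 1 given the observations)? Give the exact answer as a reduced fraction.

P(X = 1 | obs) = 5/6

Enumerate traces; 16 have nonzero weight after conditioning:
  (X=0, W=3, U=1, Z=2, Y=0) weight 1/54
  (X=0, W=3, U=1, Z=2, Y=1) weight 1/108
  (X=0, W=3, U=1, Z=3, Y=0) weight 1/54
  (X=0, W=3, U=1, Z=3, Y=1) weight 1/108
  (X=1, W=2, U=1, Z=2, Y=0) weight 1/36
  (X=1, W=2, U=1, Z=2, Y=1) weight 1/72
  (X=1, W=2, U=1, Z=3, Y=0) weight 1/36
  (X=1, W=2, U=1, Z=3, Y=1) weight 1/72
  … 8 more
Group by X:
  weight(X=0) = 1/18
  weight(X=1) = 5/18
Total weight = 1/18 + 5/18 = 1/3
P(X=0 | obs) = 1/18 / 1/3 = 1/6
P(X=1 | obs) = 5/18 / 1/3 = 5/6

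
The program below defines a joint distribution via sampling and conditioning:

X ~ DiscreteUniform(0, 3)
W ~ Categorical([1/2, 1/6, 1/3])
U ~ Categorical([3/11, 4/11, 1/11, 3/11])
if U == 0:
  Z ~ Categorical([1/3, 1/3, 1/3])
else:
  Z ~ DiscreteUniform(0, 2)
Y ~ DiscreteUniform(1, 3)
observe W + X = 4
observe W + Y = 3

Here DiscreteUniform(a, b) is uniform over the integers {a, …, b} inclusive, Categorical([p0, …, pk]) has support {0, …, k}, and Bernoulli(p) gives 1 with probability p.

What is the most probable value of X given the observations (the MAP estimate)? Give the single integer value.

Enumerate traces; 24 have nonzero weight after conditioning:
  (X=2, W=2, U=0, Z=0, Y=1) weight 1/396
  (X=2, W=2, U=0, Z=1, Y=1) weight 1/396
  (X=2, W=2, U=0, Z=2, Y=1) weight 1/396
  (X=2, W=2, U=1, Z=0, Y=1) weight 1/297
  (X=2, W=2, U=1, Z=1, Y=1) weight 1/297
  (X=2, W=2, U=1, Z=2, Y=1) weight 1/297
  (X=2, W=2, U=2, Z=0, Y=1) weight 1/1188
  (X=2, W=2, U=2, Z=1, Y=1) weight 1/1188
  (X=3, W=1, U=0, Z=0, Y=2) weight 1/792
  … 15 more
Group by X:
  weight(X=2) = 1/36
  weight(X=3) = 1/72
Total weight = 1/36 + 1/72 = 1/24
P(X=2 | obs) = 1/36 / 1/24 = 2/3
P(X=3 | obs) = 1/72 / 1/24 = 1/3
argmax = 2

argmax_v P(X = v | obs) = 2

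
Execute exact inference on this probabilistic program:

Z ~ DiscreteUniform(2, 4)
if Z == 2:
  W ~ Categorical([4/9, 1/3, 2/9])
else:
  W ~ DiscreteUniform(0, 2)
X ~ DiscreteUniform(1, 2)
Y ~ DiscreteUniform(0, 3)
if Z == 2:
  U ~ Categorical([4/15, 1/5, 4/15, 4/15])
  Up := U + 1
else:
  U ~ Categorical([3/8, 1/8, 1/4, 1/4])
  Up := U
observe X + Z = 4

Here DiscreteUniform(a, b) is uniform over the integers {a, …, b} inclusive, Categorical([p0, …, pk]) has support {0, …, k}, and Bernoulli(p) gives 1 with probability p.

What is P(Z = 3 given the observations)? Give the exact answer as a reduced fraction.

Enumerate traces; 96 have nonzero weight after conditioning:
  (Z=2, W=0, X=2, Y=0, U=0) weight 2/405
  (Z=2, W=0, X=2, Y=0, U=1) weight 1/270
  (Z=2, W=0, X=2, Y=0, U=2) weight 2/405
  (Z=2, W=0, X=2, Y=0, U=3) weight 2/405
  (Z=2, W=0, X=2, Y=1, U=0) weight 2/405
  (Z=2, W=0, X=2, Y=1, U=1) weight 1/270
  (Z=2, W=0, X=2, Y=1, U=2) weight 2/405
  (Z=2, W=0, X=2, Y=1, U=3) weight 2/405
  (Z=3, W=0, X=1, Y=0, U=0) weight 1/192
  … 87 more
Group by Z:
  weight(Z=2) = 1/6
  weight(Z=3) = 1/6
Total weight = 1/6 + 1/6 = 1/3
P(Z=2 | obs) = 1/6 / 1/3 = 1/2
P(Z=3 | obs) = 1/6 / 1/3 = 1/2

P(Z = 3 | obs) = 1/2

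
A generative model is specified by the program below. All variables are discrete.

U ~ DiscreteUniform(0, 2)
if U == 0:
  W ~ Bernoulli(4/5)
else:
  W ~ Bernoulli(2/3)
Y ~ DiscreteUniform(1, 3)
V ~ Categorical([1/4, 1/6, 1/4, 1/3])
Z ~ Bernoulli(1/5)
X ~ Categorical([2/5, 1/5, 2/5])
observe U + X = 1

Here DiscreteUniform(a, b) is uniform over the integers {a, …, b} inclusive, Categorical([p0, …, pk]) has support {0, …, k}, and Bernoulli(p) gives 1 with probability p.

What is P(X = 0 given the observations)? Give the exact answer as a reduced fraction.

Enumerate traces; 96 have nonzero weight after conditioning:
  (U=0, W=0, Y=1, V=0, Z=0, X=1) weight 1/1125
  (U=0, W=0, Y=1, V=0, Z=1, X=1) weight 1/4500
  (U=0, W=0, Y=1, V=1, Z=0, X=1) weight 2/3375
  (U=0, W=0, Y=1, V=1, Z=1, X=1) weight 1/6750
  (U=0, W=0, Y=1, V=2, Z=0, X=1) weight 1/1125
  (U=0, W=0, Y=1, V=2, Z=1, X=1) weight 1/4500
  (U=0, W=0, Y=1, V=3, Z=0, X=1) weight 4/3375
  (U=0, W=0, Y=1, V=3, Z=1, X=1) weight 1/3375
  (U=1, W=0, Y=1, V=0, Z=0, X=0) weight 2/675
  … 87 more
Group by X:
  weight(X=0) = 2/15
  weight(X=1) = 1/15
Total weight = 2/15 + 1/15 = 1/5
P(X=0 | obs) = 2/15 / 1/5 = 2/3
P(X=1 | obs) = 1/15 / 1/5 = 1/3

P(X = 0 | obs) = 2/3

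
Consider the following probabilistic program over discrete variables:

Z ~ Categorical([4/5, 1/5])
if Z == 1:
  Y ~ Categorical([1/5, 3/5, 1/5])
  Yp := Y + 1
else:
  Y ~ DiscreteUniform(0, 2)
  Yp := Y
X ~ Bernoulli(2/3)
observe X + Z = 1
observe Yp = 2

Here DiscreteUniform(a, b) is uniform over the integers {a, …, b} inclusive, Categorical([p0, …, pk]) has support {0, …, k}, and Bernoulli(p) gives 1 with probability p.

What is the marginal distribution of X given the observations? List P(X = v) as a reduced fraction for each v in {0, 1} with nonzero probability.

P(X=0) = 9/49, P(X=1) = 40/49

Enumerate traces; 2 have nonzero weight after conditioning:
  (Z=0, Y=2, X=1) weight 8/45
  (Z=1, Y=1, X=0) weight 1/25
Group by X:
  weight(X=0) = 1/25
  weight(X=1) = 8/45
Total weight = 1/25 + 8/45 = 49/225
P(X=0 | obs) = 1/25 / 49/225 = 9/49
P(X=1 | obs) = 8/45 / 49/225 = 40/49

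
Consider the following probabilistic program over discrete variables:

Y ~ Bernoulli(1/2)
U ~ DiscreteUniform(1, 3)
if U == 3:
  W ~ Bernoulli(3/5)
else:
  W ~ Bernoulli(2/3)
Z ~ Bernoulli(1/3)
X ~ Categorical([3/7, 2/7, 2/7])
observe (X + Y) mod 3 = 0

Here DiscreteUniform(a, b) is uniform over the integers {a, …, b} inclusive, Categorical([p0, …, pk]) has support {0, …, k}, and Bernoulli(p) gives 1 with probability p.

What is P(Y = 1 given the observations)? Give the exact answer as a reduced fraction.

Enumerate traces; 24 have nonzero weight after conditioning:
  (Y=0, U=1, W=0, Z=0, X=0) weight 1/63
  (Y=0, U=1, W=0, Z=1, X=0) weight 1/126
  (Y=0, U=1, W=1, Z=0, X=0) weight 2/63
  (Y=0, U=1, W=1, Z=1, X=0) weight 1/63
  (Y=0, U=2, W=0, Z=0, X=0) weight 1/63
  (Y=0, U=2, W=0, Z=1, X=0) weight 1/126
  (Y=0, U=2, W=1, Z=0, X=0) weight 2/63
  (Y=0, U=2, W=1, Z=1, X=0) weight 1/63
  (Y=1, U=1, W=0, Z=0, X=2) weight 2/189
  … 15 more
Group by Y:
  weight(Y=0) = 3/14
  weight(Y=1) = 1/7
Total weight = 3/14 + 1/7 = 5/14
P(Y=0 | obs) = 3/14 / 5/14 = 3/5
P(Y=1 | obs) = 1/7 / 5/14 = 2/5

P(Y = 1 | obs) = 2/5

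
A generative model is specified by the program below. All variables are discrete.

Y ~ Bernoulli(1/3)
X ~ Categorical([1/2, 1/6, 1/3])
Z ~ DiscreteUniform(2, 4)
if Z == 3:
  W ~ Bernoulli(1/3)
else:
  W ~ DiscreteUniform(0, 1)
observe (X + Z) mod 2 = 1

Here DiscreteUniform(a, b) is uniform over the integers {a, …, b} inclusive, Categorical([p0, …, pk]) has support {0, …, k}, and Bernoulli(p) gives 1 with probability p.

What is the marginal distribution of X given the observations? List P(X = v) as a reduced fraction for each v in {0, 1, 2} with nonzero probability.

P(X=0) = 3/7, P(X=1) = 2/7, P(X=2) = 2/7

Enumerate traces; 16 have nonzero weight after conditioning:
  (Y=0, X=0, Z=3, W=0) weight 2/27
  (Y=0, X=0, Z=3, W=1) weight 1/27
  (Y=0, X=1, Z=2, W=0) weight 1/54
  (Y=0, X=1, Z=2, W=1) weight 1/54
  (Y=0, X=1, Z=4, W=0) weight 1/54
  (Y=0, X=1, Z=4, W=1) weight 1/54
  (Y=0, X=2, Z=3, W=0) weight 4/81
  (Y=0, X=2, Z=3, W=1) weight 2/81
  … 8 more
Group by X:
  weight(X=0) = 1/6
  weight(X=1) = 1/9
  weight(X=2) = 1/9
Total weight = 1/6 + 1/9 + 1/9 = 7/18
P(X=0 | obs) = 1/6 / 7/18 = 3/7
P(X=1 | obs) = 1/9 / 7/18 = 2/7
P(X=2 | obs) = 1/9 / 7/18 = 2/7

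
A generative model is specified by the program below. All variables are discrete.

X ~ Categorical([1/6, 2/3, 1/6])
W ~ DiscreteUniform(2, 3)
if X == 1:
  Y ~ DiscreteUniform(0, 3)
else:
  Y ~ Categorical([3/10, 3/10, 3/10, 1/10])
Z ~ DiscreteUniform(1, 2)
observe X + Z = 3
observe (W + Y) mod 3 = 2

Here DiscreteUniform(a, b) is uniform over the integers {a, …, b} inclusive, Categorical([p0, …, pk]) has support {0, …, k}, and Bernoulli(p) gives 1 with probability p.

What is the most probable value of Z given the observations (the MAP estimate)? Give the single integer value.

argmax_v P(Z = v | obs) = 2

Enumerate traces; 6 have nonzero weight after conditioning:
  (X=1, W=2, Y=0, Z=2) weight 1/24
  (X=1, W=2, Y=3, Z=2) weight 1/24
  (X=1, W=3, Y=2, Z=2) weight 1/24
  (X=2, W=2, Y=0, Z=1) weight 1/80
  (X=2, W=2, Y=3, Z=1) weight 1/240
  (X=2, W=3, Y=2, Z=1) weight 1/80
Group by Z:
  weight(Z=1) = 7/240
  weight(Z=2) = 1/8
Total weight = 7/240 + 1/8 = 37/240
P(Z=1 | obs) = 7/240 / 37/240 = 7/37
P(Z=2 | obs) = 1/8 / 37/240 = 30/37
argmax = 2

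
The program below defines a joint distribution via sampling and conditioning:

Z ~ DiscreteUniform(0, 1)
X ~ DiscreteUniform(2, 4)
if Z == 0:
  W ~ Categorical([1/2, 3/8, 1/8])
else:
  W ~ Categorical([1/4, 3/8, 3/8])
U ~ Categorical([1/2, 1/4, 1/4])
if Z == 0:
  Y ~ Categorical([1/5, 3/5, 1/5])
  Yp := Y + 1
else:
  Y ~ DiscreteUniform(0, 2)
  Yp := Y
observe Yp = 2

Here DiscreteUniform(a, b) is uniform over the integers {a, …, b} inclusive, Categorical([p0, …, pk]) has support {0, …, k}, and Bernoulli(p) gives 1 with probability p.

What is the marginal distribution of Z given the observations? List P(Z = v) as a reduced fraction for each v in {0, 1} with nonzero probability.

Enumerate traces; 54 have nonzero weight after conditioning:
  (Z=0, X=2, W=0, U=0, Y=1) weight 1/40
  (Z=0, X=2, W=0, U=1, Y=1) weight 1/80
  (Z=0, X=2, W=0, U=2, Y=1) weight 1/80
  (Z=0, X=2, W=1, U=0, Y=1) weight 3/160
  (Z=0, X=2, W=1, U=1, Y=1) weight 3/320
  (Z=0, X=2, W=1, U=2, Y=1) weight 3/320
  (Z=0, X=2, W=2, U=0, Y=1) weight 1/160
  (Z=0, X=2, W=2, U=1, Y=1) weight 1/320
  (Z=1, X=2, W=0, U=0, Y=2) weight 1/144
  … 45 more
Group by Z:
  weight(Z=0) = 3/10
  weight(Z=1) = 1/6
Total weight = 3/10 + 1/6 = 7/15
P(Z=0 | obs) = 3/10 / 7/15 = 9/14
P(Z=1 | obs) = 1/6 / 7/15 = 5/14

P(Z=0) = 9/14, P(Z=1) = 5/14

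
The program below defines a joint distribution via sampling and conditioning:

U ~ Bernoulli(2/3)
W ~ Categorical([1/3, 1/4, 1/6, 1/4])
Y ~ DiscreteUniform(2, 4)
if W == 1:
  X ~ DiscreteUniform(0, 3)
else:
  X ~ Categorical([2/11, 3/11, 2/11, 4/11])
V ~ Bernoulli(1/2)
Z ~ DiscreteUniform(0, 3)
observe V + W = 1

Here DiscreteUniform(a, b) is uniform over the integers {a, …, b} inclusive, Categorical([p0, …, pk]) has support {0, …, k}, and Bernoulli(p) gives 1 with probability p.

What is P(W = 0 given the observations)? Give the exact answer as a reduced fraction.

P(W = 0 | obs) = 4/7

Enumerate traces; 192 have nonzero weight after conditioning:
  (U=0, W=0, Y=2, X=0, V=1, Z=0) weight 1/1188
  (U=0, W=0, Y=2, X=0, V=1, Z=1) weight 1/1188
  (U=0, W=0, Y=2, X=0, V=1, Z=2) weight 1/1188
  (U=0, W=0, Y=2, X=0, V=1, Z=3) weight 1/1188
  (U=0, W=0, Y=2, X=1, V=1, Z=0) weight 1/792
  (U=0, W=0, Y=2, X=1, V=1, Z=1) weight 1/792
  (U=0, W=0, Y=2, X=1, V=1, Z=2) weight 1/792
  (U=0, W=0, Y=2, X=1, V=1, Z=3) weight 1/792
  (U=0, W=1, Y=2, X=0, V=0, Z=0) weight 1/1152
  … 183 more
Group by W:
  weight(W=0) = 1/6
  weight(W=1) = 1/8
Total weight = 1/6 + 1/8 = 7/24
P(W=0 | obs) = 1/6 / 7/24 = 4/7
P(W=1 | obs) = 1/8 / 7/24 = 3/7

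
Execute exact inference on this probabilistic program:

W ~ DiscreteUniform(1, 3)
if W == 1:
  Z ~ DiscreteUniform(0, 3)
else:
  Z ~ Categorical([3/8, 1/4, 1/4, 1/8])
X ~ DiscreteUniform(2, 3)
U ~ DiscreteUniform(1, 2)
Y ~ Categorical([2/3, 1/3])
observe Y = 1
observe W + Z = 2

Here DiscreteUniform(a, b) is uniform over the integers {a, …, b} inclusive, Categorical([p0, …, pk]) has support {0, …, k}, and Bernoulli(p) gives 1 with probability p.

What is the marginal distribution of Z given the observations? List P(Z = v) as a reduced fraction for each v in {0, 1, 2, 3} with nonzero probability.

Enumerate traces; 8 have nonzero weight after conditioning:
  (W=1, Z=1, X=2, U=1, Y=1) weight 1/144
  (W=1, Z=1, X=2, U=2, Y=1) weight 1/144
  (W=1, Z=1, X=3, U=1, Y=1) weight 1/144
  (W=1, Z=1, X=3, U=2, Y=1) weight 1/144
  (W=2, Z=0, X=2, U=1, Y=1) weight 1/96
  (W=2, Z=0, X=2, U=2, Y=1) weight 1/96
  (W=2, Z=0, X=3, U=1, Y=1) weight 1/96
  (W=2, Z=0, X=3, U=2, Y=1) weight 1/96
Group by Z:
  weight(Z=0) = 1/24
  weight(Z=1) = 1/36
Total weight = 1/24 + 1/36 = 5/72
P(Z=0 | obs) = 1/24 / 5/72 = 3/5
P(Z=1 | obs) = 1/36 / 5/72 = 2/5

P(Z=0) = 3/5, P(Z=1) = 2/5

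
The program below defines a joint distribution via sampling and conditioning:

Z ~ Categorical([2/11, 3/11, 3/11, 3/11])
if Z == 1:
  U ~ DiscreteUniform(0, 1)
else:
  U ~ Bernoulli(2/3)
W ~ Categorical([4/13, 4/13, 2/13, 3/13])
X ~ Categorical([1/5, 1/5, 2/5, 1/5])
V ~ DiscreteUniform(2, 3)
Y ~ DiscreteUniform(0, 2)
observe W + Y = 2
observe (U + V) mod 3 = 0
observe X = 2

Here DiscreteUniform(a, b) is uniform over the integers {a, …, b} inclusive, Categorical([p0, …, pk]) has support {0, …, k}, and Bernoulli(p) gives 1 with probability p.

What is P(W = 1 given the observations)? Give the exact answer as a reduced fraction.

Enumerate traces; 24 have nonzero weight after conditioning:
  (Z=0, U=0, W=0, X=2, V=3, Y=2) weight 8/6435
  (Z=0, U=0, W=1, X=2, V=3, Y=1) weight 8/6435
  (Z=0, U=0, W=2, X=2, V=3, Y=0) weight 4/6435
  (Z=0, U=1, W=0, X=2, V=2, Y=2) weight 16/6435
  (Z=0, U=1, W=1, X=2, V=2, Y=1) weight 16/6435
  (Z=0, U=1, W=2, X=2, V=2, Y=0) weight 8/6435
  (Z=1, U=0, W=0, X=2, V=3, Y=2) weight 2/715
  (Z=1, U=0, W=1, X=2, V=3, Y=1) weight 2/715
  … 16 more
Group by W:
  weight(W=0) = 4/195
  weight(W=1) = 4/195
  weight(W=2) = 2/195
Total weight = 4/195 + 4/195 + 2/195 = 2/39
P(W=0 | obs) = 4/195 / 2/39 = 2/5
P(W=1 | obs) = 4/195 / 2/39 = 2/5
P(W=2 | obs) = 2/195 / 2/39 = 1/5

P(W = 1 | obs) = 2/5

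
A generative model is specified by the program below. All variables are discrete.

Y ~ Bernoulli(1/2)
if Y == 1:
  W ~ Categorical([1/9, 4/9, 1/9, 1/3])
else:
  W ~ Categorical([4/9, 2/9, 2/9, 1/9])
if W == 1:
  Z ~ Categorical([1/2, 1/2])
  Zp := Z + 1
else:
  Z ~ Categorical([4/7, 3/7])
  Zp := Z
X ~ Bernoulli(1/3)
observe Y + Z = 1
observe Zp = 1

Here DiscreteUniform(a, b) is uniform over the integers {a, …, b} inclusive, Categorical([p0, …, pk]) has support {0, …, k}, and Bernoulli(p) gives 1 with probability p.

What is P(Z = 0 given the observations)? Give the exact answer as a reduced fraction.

P(Z = 0 | obs) = 2/5

Enumerate traces; 8 have nonzero weight after conditioning:
  (Y=0, W=0, Z=1, X=0) weight 4/63
  (Y=0, W=0, Z=1, X=1) weight 2/63
  (Y=0, W=2, Z=1, X=0) weight 2/63
  (Y=0, W=2, Z=1, X=1) weight 1/63
  (Y=0, W=3, Z=1, X=0) weight 1/63
  (Y=0, W=3, Z=1, X=1) weight 1/126
  (Y=1, W=1, Z=0, X=0) weight 2/27
  (Y=1, W=1, Z=0, X=1) weight 1/27
Group by Z:
  weight(Z=0) = 1/9
  weight(Z=1) = 1/6
Total weight = 1/9 + 1/6 = 5/18
P(Z=0 | obs) = 1/9 / 5/18 = 2/5
P(Z=1 | obs) = 1/6 / 5/18 = 3/5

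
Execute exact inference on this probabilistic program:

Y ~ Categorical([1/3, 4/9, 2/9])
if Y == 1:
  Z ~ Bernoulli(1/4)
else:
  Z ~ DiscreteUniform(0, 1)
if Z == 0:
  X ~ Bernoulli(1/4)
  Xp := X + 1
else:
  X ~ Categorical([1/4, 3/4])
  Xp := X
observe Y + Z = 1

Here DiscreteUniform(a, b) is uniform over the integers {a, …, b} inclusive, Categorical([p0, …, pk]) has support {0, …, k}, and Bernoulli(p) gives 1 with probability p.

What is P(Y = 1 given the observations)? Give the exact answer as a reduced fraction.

Enumerate traces; 4 have nonzero weight after conditioning:
  (Y=0, Z=1, X=0) weight 1/24
  (Y=0, Z=1, X=1) weight 1/8
  (Y=1, Z=0, X=0) weight 1/4
  (Y=1, Z=0, X=1) weight 1/12
Group by Y:
  weight(Y=0) = 1/6
  weight(Y=1) = 1/3
Total weight = 1/6 + 1/3 = 1/2
P(Y=0 | obs) = 1/6 / 1/2 = 1/3
P(Y=1 | obs) = 1/3 / 1/2 = 2/3

P(Y = 1 | obs) = 2/3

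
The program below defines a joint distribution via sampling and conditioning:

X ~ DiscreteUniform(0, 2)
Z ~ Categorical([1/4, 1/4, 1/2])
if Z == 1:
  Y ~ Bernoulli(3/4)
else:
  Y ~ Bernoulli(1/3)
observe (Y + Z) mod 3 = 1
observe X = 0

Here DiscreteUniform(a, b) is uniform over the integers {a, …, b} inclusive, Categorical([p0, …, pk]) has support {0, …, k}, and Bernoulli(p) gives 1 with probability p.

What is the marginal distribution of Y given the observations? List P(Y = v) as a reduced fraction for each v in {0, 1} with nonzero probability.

P(Y=0) = 3/7, P(Y=1) = 4/7

Enumerate traces; 2 have nonzero weight after conditioning:
  (X=0, Z=0, Y=1) weight 1/36
  (X=0, Z=1, Y=0) weight 1/48
Group by Y:
  weight(Y=0) = 1/48
  weight(Y=1) = 1/36
Total weight = 1/48 + 1/36 = 7/144
P(Y=0 | obs) = 1/48 / 7/144 = 3/7
P(Y=1 | obs) = 1/36 / 7/144 = 4/7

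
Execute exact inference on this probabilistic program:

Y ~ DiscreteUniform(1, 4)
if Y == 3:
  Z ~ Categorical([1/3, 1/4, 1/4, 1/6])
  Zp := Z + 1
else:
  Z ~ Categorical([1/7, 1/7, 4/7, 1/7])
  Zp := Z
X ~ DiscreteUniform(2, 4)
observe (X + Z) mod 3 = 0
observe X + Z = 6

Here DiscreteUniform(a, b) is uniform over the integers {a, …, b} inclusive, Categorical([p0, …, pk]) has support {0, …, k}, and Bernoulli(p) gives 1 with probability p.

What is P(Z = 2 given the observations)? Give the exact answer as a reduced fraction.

P(Z = 2 | obs) = 33/43

Enumerate traces; 8 have nonzero weight after conditioning:
  (Y=1, Z=2, X=4) weight 1/21
  (Y=1, Z=3, X=3) weight 1/84
  (Y=2, Z=2, X=4) weight 1/21
  (Y=2, Z=3, X=3) weight 1/84
  (Y=3, Z=2, X=4) weight 1/48
  (Y=3, Z=3, X=3) weight 1/72
  (Y=4, Z=2, X=4) weight 1/21
  (Y=4, Z=3, X=3) weight 1/84
Group by Z:
  weight(Z=2) = 55/336
  weight(Z=3) = 25/504
Total weight = 55/336 + 25/504 = 215/1008
P(Z=2 | obs) = 55/336 / 215/1008 = 33/43
P(Z=3 | obs) = 25/504 / 215/1008 = 10/43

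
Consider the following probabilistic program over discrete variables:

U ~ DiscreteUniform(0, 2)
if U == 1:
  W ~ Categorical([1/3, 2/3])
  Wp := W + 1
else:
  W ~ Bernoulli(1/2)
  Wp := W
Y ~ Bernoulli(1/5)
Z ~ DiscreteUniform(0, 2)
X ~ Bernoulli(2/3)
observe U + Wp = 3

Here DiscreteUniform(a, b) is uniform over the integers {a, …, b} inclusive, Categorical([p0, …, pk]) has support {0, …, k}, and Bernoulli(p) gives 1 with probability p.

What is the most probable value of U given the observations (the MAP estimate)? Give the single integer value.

argmax_v P(U = v | obs) = 1

Enumerate traces; 24 have nonzero weight after conditioning:
  (U=1, W=1, Y=0, Z=0, X=0) weight 8/405
  (U=1, W=1, Y=0, Z=0, X=1) weight 16/405
  (U=1, W=1, Y=0, Z=1, X=0) weight 8/405
  (U=1, W=1, Y=0, Z=1, X=1) weight 16/405
  (U=1, W=1, Y=0, Z=2, X=0) weight 8/405
  (U=1, W=1, Y=0, Z=2, X=1) weight 16/405
  (U=1, W=1, Y=1, Z=0, X=0) weight 2/405
  (U=1, W=1, Y=1, Z=0, X=1) weight 4/405
  (U=2, W=1, Y=0, Z=0, X=0) weight 2/135
  … 15 more
Group by U:
  weight(U=1) = 2/9
  weight(U=2) = 1/6
Total weight = 2/9 + 1/6 = 7/18
P(U=1 | obs) = 2/9 / 7/18 = 4/7
P(U=2 | obs) = 1/6 / 7/18 = 3/7
argmax = 1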